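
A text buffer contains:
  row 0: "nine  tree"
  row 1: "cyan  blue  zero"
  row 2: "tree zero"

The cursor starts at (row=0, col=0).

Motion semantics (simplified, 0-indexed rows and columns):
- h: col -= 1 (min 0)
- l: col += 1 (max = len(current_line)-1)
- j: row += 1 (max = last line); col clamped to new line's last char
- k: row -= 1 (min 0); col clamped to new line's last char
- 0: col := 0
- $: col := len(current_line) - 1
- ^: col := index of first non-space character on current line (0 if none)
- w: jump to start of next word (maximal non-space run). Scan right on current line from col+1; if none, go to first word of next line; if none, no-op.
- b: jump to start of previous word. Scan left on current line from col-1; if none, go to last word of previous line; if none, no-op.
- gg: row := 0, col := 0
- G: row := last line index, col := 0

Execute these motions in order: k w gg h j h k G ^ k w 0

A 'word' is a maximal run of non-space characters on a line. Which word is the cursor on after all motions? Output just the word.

Answer: cyan

Derivation:
After 1 (k): row=0 col=0 char='n'
After 2 (w): row=0 col=6 char='t'
After 3 (gg): row=0 col=0 char='n'
After 4 (h): row=0 col=0 char='n'
After 5 (j): row=1 col=0 char='c'
After 6 (h): row=1 col=0 char='c'
After 7 (k): row=0 col=0 char='n'
After 8 (G): row=2 col=0 char='t'
After 9 (^): row=2 col=0 char='t'
After 10 (k): row=1 col=0 char='c'
After 11 (w): row=1 col=6 char='b'
After 12 (0): row=1 col=0 char='c'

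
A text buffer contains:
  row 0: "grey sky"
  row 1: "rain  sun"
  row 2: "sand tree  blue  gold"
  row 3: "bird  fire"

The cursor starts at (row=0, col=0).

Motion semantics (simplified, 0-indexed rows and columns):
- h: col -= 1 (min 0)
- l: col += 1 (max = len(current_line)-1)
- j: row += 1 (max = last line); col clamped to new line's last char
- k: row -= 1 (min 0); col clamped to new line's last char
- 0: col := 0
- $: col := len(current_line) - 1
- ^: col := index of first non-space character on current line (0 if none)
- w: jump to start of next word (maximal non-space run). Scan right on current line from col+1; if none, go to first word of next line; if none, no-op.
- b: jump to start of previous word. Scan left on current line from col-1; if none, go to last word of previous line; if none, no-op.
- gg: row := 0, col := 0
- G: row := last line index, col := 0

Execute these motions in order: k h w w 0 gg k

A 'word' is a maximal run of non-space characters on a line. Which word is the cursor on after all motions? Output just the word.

After 1 (k): row=0 col=0 char='g'
After 2 (h): row=0 col=0 char='g'
After 3 (w): row=0 col=5 char='s'
After 4 (w): row=1 col=0 char='r'
After 5 (0): row=1 col=0 char='r'
After 6 (gg): row=0 col=0 char='g'
After 7 (k): row=0 col=0 char='g'

Answer: grey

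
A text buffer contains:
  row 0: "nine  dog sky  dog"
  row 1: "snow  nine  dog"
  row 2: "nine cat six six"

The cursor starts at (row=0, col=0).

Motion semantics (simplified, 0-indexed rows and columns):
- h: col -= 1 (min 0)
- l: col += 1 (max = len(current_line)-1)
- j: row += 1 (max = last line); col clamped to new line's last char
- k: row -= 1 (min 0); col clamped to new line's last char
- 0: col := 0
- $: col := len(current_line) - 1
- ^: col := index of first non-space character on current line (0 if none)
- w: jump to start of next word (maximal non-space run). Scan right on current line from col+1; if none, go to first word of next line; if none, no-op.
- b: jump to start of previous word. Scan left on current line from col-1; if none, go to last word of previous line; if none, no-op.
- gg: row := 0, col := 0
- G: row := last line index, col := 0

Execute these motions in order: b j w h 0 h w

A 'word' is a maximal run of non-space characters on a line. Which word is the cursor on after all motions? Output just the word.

After 1 (b): row=0 col=0 char='n'
After 2 (j): row=1 col=0 char='s'
After 3 (w): row=1 col=6 char='n'
After 4 (h): row=1 col=5 char='_'
After 5 (0): row=1 col=0 char='s'
After 6 (h): row=1 col=0 char='s'
After 7 (w): row=1 col=6 char='n'

Answer: nine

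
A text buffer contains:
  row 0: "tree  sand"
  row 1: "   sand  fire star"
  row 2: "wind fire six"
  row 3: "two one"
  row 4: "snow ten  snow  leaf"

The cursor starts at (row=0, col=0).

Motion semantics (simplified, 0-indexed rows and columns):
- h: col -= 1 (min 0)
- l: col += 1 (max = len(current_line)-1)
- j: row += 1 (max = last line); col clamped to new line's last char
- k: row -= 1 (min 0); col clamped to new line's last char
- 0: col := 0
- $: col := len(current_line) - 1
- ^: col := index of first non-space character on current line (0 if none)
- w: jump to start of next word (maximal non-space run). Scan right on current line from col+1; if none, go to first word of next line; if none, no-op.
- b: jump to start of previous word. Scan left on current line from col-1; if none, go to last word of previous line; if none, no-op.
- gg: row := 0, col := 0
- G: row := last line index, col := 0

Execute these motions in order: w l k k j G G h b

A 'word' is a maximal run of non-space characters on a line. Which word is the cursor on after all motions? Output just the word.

Answer: one

Derivation:
After 1 (w): row=0 col=6 char='s'
After 2 (l): row=0 col=7 char='a'
After 3 (k): row=0 col=7 char='a'
After 4 (k): row=0 col=7 char='a'
After 5 (j): row=1 col=7 char='_'
After 6 (G): row=4 col=0 char='s'
After 7 (G): row=4 col=0 char='s'
After 8 (h): row=4 col=0 char='s'
After 9 (b): row=3 col=4 char='o'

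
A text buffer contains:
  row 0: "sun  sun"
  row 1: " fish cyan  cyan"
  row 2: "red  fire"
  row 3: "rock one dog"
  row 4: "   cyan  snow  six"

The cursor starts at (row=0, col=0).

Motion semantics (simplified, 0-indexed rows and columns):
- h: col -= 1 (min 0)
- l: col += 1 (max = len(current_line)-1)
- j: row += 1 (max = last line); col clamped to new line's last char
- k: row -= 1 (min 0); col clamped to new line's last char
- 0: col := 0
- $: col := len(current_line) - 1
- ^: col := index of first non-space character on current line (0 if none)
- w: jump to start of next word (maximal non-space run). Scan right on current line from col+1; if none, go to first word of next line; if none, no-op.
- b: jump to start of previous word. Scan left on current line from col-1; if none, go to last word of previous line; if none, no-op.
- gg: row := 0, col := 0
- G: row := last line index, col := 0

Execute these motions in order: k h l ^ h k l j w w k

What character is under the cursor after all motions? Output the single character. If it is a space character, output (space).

Answer: n

Derivation:
After 1 (k): row=0 col=0 char='s'
After 2 (h): row=0 col=0 char='s'
After 3 (l): row=0 col=1 char='u'
After 4 (^): row=0 col=0 char='s'
After 5 (h): row=0 col=0 char='s'
After 6 (k): row=0 col=0 char='s'
After 7 (l): row=0 col=1 char='u'
After 8 (j): row=1 col=1 char='f'
After 9 (w): row=1 col=6 char='c'
After 10 (w): row=1 col=12 char='c'
After 11 (k): row=0 col=7 char='n'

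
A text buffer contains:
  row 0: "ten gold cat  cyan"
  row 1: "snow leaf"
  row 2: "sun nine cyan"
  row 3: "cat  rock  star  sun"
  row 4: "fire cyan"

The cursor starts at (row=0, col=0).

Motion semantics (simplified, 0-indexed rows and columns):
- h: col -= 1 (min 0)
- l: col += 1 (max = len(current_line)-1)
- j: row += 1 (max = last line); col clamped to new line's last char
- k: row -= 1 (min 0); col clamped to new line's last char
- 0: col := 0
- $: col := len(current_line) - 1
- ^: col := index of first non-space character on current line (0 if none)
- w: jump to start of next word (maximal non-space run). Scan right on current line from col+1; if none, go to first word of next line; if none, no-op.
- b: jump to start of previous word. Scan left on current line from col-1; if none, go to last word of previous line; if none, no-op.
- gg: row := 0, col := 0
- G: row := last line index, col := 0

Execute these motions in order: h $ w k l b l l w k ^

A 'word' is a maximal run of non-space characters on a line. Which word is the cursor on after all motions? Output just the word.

Answer: ten

Derivation:
After 1 (h): row=0 col=0 char='t'
After 2 ($): row=0 col=17 char='n'
After 3 (w): row=1 col=0 char='s'
After 4 (k): row=0 col=0 char='t'
After 5 (l): row=0 col=1 char='e'
After 6 (b): row=0 col=0 char='t'
After 7 (l): row=0 col=1 char='e'
After 8 (l): row=0 col=2 char='n'
After 9 (w): row=0 col=4 char='g'
After 10 (k): row=0 col=4 char='g'
After 11 (^): row=0 col=0 char='t'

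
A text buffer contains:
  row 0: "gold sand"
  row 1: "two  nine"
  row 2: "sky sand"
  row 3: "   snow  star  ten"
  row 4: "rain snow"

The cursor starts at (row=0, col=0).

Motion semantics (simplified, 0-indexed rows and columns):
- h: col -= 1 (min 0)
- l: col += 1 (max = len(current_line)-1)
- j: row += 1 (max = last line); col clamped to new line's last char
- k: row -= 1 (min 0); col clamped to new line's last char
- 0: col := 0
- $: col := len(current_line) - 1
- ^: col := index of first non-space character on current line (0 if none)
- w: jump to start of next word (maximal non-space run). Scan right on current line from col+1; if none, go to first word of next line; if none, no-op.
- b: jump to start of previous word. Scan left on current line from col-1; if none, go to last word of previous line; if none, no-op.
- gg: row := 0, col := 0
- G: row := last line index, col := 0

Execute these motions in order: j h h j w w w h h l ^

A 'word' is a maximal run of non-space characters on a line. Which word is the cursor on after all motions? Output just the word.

Answer: snow

Derivation:
After 1 (j): row=1 col=0 char='t'
After 2 (h): row=1 col=0 char='t'
After 3 (h): row=1 col=0 char='t'
After 4 (j): row=2 col=0 char='s'
After 5 (w): row=2 col=4 char='s'
After 6 (w): row=3 col=3 char='s'
After 7 (w): row=3 col=9 char='s'
After 8 (h): row=3 col=8 char='_'
After 9 (h): row=3 col=7 char='_'
After 10 (l): row=3 col=8 char='_'
After 11 (^): row=3 col=3 char='s'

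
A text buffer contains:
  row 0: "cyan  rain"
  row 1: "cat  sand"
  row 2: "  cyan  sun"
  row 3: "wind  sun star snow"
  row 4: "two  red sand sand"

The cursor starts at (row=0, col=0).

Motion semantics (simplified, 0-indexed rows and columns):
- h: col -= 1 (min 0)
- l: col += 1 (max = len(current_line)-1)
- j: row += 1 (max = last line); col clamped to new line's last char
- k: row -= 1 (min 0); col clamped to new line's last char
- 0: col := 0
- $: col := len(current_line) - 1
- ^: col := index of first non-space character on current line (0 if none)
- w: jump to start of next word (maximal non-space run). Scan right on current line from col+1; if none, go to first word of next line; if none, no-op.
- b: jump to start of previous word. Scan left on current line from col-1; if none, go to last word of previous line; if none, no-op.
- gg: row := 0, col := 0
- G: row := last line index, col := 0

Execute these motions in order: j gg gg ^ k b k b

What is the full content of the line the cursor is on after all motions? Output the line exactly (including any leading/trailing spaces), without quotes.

After 1 (j): row=1 col=0 char='c'
After 2 (gg): row=0 col=0 char='c'
After 3 (gg): row=0 col=0 char='c'
After 4 (^): row=0 col=0 char='c'
After 5 (k): row=0 col=0 char='c'
After 6 (b): row=0 col=0 char='c'
After 7 (k): row=0 col=0 char='c'
After 8 (b): row=0 col=0 char='c'

Answer: cyan  rain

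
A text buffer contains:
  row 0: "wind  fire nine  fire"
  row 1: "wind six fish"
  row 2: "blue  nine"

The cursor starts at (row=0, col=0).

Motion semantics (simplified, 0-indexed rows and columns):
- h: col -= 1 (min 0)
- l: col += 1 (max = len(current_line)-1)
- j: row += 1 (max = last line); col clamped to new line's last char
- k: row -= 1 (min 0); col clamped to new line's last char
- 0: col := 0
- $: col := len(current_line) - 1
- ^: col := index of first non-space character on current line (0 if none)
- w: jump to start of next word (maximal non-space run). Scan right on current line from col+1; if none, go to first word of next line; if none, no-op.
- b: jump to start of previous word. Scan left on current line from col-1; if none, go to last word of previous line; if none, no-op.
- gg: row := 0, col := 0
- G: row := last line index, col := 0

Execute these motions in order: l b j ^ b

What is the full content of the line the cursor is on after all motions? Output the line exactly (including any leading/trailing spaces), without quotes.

Answer: wind  fire nine  fire

Derivation:
After 1 (l): row=0 col=1 char='i'
After 2 (b): row=0 col=0 char='w'
After 3 (j): row=1 col=0 char='w'
After 4 (^): row=1 col=0 char='w'
After 5 (b): row=0 col=17 char='f'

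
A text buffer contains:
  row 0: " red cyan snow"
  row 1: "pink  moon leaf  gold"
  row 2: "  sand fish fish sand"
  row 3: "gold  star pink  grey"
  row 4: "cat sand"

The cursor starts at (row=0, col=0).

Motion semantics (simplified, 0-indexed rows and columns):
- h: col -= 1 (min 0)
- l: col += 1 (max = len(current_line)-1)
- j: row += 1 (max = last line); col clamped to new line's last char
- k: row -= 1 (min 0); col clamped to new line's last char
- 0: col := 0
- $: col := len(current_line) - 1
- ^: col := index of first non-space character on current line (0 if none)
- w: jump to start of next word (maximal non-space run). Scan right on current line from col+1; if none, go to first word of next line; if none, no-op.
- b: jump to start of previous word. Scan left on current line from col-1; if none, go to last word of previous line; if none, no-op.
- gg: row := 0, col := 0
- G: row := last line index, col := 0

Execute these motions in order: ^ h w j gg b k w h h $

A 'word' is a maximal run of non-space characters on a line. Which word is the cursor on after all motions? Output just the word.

After 1 (^): row=0 col=1 char='r'
After 2 (h): row=0 col=0 char='_'
After 3 (w): row=0 col=1 char='r'
After 4 (j): row=1 col=1 char='i'
After 5 (gg): row=0 col=0 char='_'
After 6 (b): row=0 col=0 char='_'
After 7 (k): row=0 col=0 char='_'
After 8 (w): row=0 col=1 char='r'
After 9 (h): row=0 col=0 char='_'
After 10 (h): row=0 col=0 char='_'
After 11 ($): row=0 col=13 char='w'

Answer: snow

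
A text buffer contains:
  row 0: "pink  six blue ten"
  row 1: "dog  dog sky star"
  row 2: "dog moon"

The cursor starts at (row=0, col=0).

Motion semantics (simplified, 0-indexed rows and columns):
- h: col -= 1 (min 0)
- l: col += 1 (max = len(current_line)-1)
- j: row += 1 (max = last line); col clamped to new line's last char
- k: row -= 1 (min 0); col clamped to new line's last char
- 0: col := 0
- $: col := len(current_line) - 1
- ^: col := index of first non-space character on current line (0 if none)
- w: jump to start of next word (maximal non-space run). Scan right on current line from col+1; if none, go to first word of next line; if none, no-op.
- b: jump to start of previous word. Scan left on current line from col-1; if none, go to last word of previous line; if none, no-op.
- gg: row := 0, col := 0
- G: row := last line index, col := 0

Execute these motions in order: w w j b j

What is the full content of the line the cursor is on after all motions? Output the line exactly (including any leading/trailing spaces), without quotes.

Answer: dog moon

Derivation:
After 1 (w): row=0 col=6 char='s'
After 2 (w): row=0 col=10 char='b'
After 3 (j): row=1 col=10 char='k'
After 4 (b): row=1 col=9 char='s'
After 5 (j): row=2 col=7 char='n'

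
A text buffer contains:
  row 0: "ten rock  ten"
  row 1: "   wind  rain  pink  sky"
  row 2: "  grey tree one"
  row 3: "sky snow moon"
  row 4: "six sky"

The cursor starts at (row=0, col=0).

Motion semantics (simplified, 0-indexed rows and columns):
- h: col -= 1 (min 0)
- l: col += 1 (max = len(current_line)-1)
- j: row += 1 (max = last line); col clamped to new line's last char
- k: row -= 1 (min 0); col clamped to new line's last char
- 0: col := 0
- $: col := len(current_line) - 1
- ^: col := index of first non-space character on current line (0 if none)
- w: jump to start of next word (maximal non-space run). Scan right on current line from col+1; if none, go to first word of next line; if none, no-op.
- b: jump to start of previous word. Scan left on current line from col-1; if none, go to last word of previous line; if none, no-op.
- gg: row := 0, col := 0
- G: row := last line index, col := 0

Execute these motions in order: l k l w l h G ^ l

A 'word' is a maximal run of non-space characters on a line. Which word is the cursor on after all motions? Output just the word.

After 1 (l): row=0 col=1 char='e'
After 2 (k): row=0 col=1 char='e'
After 3 (l): row=0 col=2 char='n'
After 4 (w): row=0 col=4 char='r'
After 5 (l): row=0 col=5 char='o'
After 6 (h): row=0 col=4 char='r'
After 7 (G): row=4 col=0 char='s'
After 8 (^): row=4 col=0 char='s'
After 9 (l): row=4 col=1 char='i'

Answer: six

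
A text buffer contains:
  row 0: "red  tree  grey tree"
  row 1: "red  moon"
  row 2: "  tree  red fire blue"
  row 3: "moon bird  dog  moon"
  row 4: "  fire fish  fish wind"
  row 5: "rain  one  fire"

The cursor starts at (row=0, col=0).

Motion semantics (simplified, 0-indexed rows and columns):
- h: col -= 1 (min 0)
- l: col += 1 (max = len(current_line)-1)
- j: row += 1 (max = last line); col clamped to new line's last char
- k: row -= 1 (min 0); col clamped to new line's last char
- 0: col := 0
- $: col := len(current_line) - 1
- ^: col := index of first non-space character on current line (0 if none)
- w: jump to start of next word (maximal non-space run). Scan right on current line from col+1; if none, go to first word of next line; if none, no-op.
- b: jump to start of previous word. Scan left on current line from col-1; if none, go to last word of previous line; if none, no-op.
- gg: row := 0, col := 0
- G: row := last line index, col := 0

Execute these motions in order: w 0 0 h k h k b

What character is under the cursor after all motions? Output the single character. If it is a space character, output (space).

After 1 (w): row=0 col=5 char='t'
After 2 (0): row=0 col=0 char='r'
After 3 (0): row=0 col=0 char='r'
After 4 (h): row=0 col=0 char='r'
After 5 (k): row=0 col=0 char='r'
After 6 (h): row=0 col=0 char='r'
After 7 (k): row=0 col=0 char='r'
After 8 (b): row=0 col=0 char='r'

Answer: r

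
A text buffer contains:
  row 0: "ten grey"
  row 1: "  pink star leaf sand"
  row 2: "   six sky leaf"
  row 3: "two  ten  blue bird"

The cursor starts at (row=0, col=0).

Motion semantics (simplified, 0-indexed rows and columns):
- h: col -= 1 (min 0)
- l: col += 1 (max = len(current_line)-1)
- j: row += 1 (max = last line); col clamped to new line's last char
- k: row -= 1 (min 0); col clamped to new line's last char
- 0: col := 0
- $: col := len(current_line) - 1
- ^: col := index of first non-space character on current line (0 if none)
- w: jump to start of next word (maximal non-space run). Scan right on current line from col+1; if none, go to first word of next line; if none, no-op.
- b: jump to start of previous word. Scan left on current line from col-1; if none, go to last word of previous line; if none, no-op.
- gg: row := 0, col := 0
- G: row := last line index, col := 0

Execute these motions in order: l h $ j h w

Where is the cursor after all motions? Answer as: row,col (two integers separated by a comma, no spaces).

Answer: 1,7

Derivation:
After 1 (l): row=0 col=1 char='e'
After 2 (h): row=0 col=0 char='t'
After 3 ($): row=0 col=7 char='y'
After 4 (j): row=1 col=7 char='s'
After 5 (h): row=1 col=6 char='_'
After 6 (w): row=1 col=7 char='s'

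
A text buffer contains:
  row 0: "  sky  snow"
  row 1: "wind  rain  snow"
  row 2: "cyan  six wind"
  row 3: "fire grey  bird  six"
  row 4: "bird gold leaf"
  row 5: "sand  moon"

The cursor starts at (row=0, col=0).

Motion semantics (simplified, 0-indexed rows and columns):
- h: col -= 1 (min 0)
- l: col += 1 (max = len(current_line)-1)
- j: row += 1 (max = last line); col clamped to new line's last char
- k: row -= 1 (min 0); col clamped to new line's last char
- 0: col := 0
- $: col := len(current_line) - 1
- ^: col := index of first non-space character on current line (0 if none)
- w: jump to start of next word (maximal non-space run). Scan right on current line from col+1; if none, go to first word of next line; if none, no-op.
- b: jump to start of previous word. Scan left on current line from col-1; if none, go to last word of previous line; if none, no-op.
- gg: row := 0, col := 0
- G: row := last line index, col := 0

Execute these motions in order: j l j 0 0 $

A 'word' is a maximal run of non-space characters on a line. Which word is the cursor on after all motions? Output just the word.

Answer: wind

Derivation:
After 1 (j): row=1 col=0 char='w'
After 2 (l): row=1 col=1 char='i'
After 3 (j): row=2 col=1 char='y'
After 4 (0): row=2 col=0 char='c'
After 5 (0): row=2 col=0 char='c'
After 6 ($): row=2 col=13 char='d'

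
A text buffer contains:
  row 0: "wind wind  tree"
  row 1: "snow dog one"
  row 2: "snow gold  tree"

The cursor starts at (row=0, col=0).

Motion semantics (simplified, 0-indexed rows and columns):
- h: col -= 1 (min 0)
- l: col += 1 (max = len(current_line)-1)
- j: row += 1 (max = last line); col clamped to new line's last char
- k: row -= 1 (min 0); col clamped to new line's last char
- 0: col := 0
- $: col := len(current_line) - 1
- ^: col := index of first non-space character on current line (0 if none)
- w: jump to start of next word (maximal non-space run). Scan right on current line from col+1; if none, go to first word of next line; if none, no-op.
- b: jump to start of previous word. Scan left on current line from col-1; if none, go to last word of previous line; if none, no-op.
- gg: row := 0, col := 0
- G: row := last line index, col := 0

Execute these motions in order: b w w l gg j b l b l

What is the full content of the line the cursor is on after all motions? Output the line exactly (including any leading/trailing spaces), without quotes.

After 1 (b): row=0 col=0 char='w'
After 2 (w): row=0 col=5 char='w'
After 3 (w): row=0 col=11 char='t'
After 4 (l): row=0 col=12 char='r'
After 5 (gg): row=0 col=0 char='w'
After 6 (j): row=1 col=0 char='s'
After 7 (b): row=0 col=11 char='t'
After 8 (l): row=0 col=12 char='r'
After 9 (b): row=0 col=11 char='t'
After 10 (l): row=0 col=12 char='r'

Answer: wind wind  tree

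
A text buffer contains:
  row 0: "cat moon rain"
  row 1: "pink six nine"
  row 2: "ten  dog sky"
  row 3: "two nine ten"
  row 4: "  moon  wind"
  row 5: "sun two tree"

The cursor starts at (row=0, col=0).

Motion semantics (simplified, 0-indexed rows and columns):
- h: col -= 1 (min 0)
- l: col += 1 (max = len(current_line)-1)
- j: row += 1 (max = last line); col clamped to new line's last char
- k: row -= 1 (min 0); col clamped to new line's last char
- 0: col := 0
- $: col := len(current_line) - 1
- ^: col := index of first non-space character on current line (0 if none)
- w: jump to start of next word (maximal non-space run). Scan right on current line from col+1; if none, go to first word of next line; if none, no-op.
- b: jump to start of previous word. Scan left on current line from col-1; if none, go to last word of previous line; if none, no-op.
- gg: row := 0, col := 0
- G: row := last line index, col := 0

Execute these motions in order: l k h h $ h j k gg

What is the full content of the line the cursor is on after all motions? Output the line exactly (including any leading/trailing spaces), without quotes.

Answer: cat moon rain

Derivation:
After 1 (l): row=0 col=1 char='a'
After 2 (k): row=0 col=1 char='a'
After 3 (h): row=0 col=0 char='c'
After 4 (h): row=0 col=0 char='c'
After 5 ($): row=0 col=12 char='n'
After 6 (h): row=0 col=11 char='i'
After 7 (j): row=1 col=11 char='n'
After 8 (k): row=0 col=11 char='i'
After 9 (gg): row=0 col=0 char='c'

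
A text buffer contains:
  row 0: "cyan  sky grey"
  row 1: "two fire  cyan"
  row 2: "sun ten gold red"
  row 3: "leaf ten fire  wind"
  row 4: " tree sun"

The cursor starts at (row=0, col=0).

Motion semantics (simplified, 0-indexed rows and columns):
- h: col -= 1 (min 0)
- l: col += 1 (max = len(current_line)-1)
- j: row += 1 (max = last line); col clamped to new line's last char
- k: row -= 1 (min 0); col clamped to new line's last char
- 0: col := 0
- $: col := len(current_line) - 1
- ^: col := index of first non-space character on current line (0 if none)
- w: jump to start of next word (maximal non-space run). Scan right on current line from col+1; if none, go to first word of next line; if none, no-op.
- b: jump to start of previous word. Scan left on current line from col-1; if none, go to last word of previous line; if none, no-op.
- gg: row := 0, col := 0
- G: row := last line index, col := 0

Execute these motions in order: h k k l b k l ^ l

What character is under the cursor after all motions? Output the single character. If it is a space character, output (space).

Answer: y

Derivation:
After 1 (h): row=0 col=0 char='c'
After 2 (k): row=0 col=0 char='c'
After 3 (k): row=0 col=0 char='c'
After 4 (l): row=0 col=1 char='y'
After 5 (b): row=0 col=0 char='c'
After 6 (k): row=0 col=0 char='c'
After 7 (l): row=0 col=1 char='y'
After 8 (^): row=0 col=0 char='c'
After 9 (l): row=0 col=1 char='y'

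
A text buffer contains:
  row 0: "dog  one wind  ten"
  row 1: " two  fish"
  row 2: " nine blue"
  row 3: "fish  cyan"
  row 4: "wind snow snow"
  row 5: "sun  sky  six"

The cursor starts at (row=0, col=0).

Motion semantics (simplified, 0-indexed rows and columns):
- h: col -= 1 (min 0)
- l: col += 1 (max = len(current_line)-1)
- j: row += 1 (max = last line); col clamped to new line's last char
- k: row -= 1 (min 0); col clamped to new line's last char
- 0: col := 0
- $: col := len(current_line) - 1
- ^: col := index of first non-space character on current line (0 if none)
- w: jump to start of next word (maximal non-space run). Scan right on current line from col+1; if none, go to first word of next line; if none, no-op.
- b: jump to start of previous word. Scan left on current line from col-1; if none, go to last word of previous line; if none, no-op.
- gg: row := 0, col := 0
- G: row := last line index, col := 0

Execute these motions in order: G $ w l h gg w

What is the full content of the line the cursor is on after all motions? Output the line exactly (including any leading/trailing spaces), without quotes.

After 1 (G): row=5 col=0 char='s'
After 2 ($): row=5 col=12 char='x'
After 3 (w): row=5 col=12 char='x'
After 4 (l): row=5 col=12 char='x'
After 5 (h): row=5 col=11 char='i'
After 6 (gg): row=0 col=0 char='d'
After 7 (w): row=0 col=5 char='o'

Answer: dog  one wind  ten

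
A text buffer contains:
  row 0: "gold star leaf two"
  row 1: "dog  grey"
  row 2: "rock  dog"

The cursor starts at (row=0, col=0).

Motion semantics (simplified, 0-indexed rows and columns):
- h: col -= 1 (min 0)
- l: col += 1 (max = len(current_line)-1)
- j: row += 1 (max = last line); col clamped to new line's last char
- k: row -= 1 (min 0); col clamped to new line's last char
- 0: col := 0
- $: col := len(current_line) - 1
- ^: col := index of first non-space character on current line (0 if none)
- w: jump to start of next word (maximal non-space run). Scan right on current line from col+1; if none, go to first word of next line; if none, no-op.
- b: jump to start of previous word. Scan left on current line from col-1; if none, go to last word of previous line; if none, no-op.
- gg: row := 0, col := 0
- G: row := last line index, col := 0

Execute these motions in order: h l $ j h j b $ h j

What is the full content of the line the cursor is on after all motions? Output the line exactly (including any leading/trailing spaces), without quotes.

After 1 (h): row=0 col=0 char='g'
After 2 (l): row=0 col=1 char='o'
After 3 ($): row=0 col=17 char='o'
After 4 (j): row=1 col=8 char='y'
After 5 (h): row=1 col=7 char='e'
After 6 (j): row=2 col=7 char='o'
After 7 (b): row=2 col=6 char='d'
After 8 ($): row=2 col=8 char='g'
After 9 (h): row=2 col=7 char='o'
After 10 (j): row=2 col=7 char='o'

Answer: rock  dog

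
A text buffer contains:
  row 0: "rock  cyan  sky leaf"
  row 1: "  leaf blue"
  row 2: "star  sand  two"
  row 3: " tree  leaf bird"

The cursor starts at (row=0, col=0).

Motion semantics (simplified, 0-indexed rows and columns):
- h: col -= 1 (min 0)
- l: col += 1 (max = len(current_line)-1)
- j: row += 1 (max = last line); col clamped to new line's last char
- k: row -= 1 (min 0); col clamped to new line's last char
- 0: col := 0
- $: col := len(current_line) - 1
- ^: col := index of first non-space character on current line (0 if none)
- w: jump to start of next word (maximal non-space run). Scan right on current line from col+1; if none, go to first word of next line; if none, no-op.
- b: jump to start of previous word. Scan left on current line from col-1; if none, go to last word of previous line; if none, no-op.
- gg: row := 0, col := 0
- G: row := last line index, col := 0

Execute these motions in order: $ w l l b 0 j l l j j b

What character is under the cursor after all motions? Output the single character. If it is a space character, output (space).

After 1 ($): row=0 col=19 char='f'
After 2 (w): row=1 col=2 char='l'
After 3 (l): row=1 col=3 char='e'
After 4 (l): row=1 col=4 char='a'
After 5 (b): row=1 col=2 char='l'
After 6 (0): row=1 col=0 char='_'
After 7 (j): row=2 col=0 char='s'
After 8 (l): row=2 col=1 char='t'
After 9 (l): row=2 col=2 char='a'
After 10 (j): row=3 col=2 char='r'
After 11 (j): row=3 col=2 char='r'
After 12 (b): row=3 col=1 char='t'

Answer: t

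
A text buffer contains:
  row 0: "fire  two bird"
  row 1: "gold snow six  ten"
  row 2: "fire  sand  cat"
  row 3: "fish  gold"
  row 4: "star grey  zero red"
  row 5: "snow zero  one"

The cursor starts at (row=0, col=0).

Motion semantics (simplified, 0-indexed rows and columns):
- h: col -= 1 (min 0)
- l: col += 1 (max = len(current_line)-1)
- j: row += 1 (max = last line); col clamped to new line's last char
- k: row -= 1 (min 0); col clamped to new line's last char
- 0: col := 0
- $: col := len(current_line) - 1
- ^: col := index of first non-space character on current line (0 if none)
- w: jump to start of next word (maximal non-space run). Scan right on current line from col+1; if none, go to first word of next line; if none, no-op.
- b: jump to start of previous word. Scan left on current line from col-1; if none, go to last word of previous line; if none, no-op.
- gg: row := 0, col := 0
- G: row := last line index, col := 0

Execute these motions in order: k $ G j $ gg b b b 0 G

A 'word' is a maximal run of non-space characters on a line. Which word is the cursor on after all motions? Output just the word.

After 1 (k): row=0 col=0 char='f'
After 2 ($): row=0 col=13 char='d'
After 3 (G): row=5 col=0 char='s'
After 4 (j): row=5 col=0 char='s'
After 5 ($): row=5 col=13 char='e'
After 6 (gg): row=0 col=0 char='f'
After 7 (b): row=0 col=0 char='f'
After 8 (b): row=0 col=0 char='f'
After 9 (b): row=0 col=0 char='f'
After 10 (0): row=0 col=0 char='f'
After 11 (G): row=5 col=0 char='s'

Answer: snow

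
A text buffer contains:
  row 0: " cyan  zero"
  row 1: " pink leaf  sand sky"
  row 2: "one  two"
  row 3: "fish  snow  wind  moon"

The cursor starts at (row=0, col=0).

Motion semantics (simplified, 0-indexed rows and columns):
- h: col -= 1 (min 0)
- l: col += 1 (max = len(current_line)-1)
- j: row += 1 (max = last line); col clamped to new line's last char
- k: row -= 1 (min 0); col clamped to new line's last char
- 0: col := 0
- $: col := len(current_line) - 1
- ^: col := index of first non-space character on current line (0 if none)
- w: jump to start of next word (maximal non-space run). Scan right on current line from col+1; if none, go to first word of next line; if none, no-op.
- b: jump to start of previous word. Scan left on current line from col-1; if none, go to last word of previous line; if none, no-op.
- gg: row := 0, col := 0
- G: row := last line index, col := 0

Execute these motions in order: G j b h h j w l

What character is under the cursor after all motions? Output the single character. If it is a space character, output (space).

After 1 (G): row=3 col=0 char='f'
After 2 (j): row=3 col=0 char='f'
After 3 (b): row=2 col=5 char='t'
After 4 (h): row=2 col=4 char='_'
After 5 (h): row=2 col=3 char='_'
After 6 (j): row=3 col=3 char='h'
After 7 (w): row=3 col=6 char='s'
After 8 (l): row=3 col=7 char='n'

Answer: n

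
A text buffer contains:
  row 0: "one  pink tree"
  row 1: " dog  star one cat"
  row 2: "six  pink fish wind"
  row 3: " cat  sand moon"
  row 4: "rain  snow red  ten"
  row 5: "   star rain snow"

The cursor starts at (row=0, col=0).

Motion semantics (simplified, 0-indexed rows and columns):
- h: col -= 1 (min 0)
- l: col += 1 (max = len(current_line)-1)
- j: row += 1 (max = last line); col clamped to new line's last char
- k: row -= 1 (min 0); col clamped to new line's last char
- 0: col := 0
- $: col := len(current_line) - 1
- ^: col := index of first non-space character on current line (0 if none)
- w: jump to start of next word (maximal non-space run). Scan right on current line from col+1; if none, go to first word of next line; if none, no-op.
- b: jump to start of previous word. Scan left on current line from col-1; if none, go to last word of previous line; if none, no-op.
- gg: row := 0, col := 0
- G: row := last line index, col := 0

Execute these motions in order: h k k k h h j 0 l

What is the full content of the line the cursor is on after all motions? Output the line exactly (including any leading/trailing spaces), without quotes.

Answer:  dog  star one cat

Derivation:
After 1 (h): row=0 col=0 char='o'
After 2 (k): row=0 col=0 char='o'
After 3 (k): row=0 col=0 char='o'
After 4 (k): row=0 col=0 char='o'
After 5 (h): row=0 col=0 char='o'
After 6 (h): row=0 col=0 char='o'
After 7 (j): row=1 col=0 char='_'
After 8 (0): row=1 col=0 char='_'
After 9 (l): row=1 col=1 char='d'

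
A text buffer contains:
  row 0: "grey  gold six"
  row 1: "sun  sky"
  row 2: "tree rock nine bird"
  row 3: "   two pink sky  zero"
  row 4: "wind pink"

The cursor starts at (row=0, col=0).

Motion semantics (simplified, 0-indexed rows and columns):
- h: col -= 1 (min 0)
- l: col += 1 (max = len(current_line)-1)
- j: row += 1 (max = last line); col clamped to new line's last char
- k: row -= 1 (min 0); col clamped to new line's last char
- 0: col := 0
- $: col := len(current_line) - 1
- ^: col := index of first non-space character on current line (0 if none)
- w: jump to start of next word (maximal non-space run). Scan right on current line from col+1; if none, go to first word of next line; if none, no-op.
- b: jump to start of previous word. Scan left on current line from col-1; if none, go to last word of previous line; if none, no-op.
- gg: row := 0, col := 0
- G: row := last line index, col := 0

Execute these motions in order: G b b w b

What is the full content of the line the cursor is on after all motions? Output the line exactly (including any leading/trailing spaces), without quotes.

After 1 (G): row=4 col=0 char='w'
After 2 (b): row=3 col=17 char='z'
After 3 (b): row=3 col=12 char='s'
After 4 (w): row=3 col=17 char='z'
After 5 (b): row=3 col=12 char='s'

Answer:    two pink sky  zero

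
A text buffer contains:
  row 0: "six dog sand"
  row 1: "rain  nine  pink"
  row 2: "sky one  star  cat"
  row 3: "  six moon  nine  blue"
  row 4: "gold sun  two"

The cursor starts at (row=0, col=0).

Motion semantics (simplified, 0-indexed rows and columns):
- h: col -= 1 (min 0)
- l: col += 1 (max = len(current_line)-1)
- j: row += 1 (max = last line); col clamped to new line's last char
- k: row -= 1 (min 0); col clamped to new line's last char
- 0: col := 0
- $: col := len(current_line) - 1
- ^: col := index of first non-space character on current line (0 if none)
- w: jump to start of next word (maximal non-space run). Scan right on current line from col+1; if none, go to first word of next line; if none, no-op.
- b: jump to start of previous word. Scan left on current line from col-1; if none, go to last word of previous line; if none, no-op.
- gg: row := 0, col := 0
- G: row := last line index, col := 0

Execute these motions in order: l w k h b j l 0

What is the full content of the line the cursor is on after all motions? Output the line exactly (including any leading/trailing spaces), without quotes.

Answer: rain  nine  pink

Derivation:
After 1 (l): row=0 col=1 char='i'
After 2 (w): row=0 col=4 char='d'
After 3 (k): row=0 col=4 char='d'
After 4 (h): row=0 col=3 char='_'
After 5 (b): row=0 col=0 char='s'
After 6 (j): row=1 col=0 char='r'
After 7 (l): row=1 col=1 char='a'
After 8 (0): row=1 col=0 char='r'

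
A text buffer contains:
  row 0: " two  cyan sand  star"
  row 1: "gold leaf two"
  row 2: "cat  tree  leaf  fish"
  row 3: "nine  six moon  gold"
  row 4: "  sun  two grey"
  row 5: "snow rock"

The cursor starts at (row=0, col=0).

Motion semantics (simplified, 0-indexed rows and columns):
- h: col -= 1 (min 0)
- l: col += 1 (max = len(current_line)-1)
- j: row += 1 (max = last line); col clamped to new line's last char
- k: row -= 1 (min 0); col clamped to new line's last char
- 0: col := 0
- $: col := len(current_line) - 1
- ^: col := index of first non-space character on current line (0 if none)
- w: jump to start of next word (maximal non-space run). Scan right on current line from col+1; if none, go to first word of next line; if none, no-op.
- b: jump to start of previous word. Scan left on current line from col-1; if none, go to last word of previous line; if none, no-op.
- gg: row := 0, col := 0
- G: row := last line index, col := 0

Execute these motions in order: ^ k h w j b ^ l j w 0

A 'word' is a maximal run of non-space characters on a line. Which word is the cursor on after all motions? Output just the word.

Answer: cat

Derivation:
After 1 (^): row=0 col=1 char='t'
After 2 (k): row=0 col=1 char='t'
After 3 (h): row=0 col=0 char='_'
After 4 (w): row=0 col=1 char='t'
After 5 (j): row=1 col=1 char='o'
After 6 (b): row=1 col=0 char='g'
After 7 (^): row=1 col=0 char='g'
After 8 (l): row=1 col=1 char='o'
After 9 (j): row=2 col=1 char='a'
After 10 (w): row=2 col=5 char='t'
After 11 (0): row=2 col=0 char='c'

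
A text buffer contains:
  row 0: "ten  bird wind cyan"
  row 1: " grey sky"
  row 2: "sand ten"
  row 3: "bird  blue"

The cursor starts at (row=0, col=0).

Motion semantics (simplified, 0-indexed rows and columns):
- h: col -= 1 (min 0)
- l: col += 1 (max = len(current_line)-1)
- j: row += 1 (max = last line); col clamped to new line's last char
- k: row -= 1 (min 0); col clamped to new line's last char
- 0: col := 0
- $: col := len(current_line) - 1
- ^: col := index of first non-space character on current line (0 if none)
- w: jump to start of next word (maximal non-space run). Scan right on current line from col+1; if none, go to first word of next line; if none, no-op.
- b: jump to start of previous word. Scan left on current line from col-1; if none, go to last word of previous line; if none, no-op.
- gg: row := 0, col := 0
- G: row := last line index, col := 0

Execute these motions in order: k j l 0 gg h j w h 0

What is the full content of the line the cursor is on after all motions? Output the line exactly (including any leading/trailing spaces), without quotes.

After 1 (k): row=0 col=0 char='t'
After 2 (j): row=1 col=0 char='_'
After 3 (l): row=1 col=1 char='g'
After 4 (0): row=1 col=0 char='_'
After 5 (gg): row=0 col=0 char='t'
After 6 (h): row=0 col=0 char='t'
After 7 (j): row=1 col=0 char='_'
After 8 (w): row=1 col=1 char='g'
After 9 (h): row=1 col=0 char='_'
After 10 (0): row=1 col=0 char='_'

Answer:  grey sky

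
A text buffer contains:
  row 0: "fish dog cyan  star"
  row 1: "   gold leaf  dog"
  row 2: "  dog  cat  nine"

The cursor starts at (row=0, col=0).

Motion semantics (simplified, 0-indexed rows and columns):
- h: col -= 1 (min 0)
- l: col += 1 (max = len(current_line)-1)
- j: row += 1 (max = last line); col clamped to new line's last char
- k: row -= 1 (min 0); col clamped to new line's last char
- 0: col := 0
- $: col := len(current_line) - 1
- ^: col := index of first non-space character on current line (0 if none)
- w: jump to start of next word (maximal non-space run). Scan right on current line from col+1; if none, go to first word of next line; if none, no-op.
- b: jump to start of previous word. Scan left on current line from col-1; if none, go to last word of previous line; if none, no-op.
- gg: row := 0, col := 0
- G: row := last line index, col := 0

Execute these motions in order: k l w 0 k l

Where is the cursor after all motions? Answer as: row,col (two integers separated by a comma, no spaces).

Answer: 0,1

Derivation:
After 1 (k): row=0 col=0 char='f'
After 2 (l): row=0 col=1 char='i'
After 3 (w): row=0 col=5 char='d'
After 4 (0): row=0 col=0 char='f'
After 5 (k): row=0 col=0 char='f'
After 6 (l): row=0 col=1 char='i'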